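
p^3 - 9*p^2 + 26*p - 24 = (p - 4)*(p - 3)*(p - 2)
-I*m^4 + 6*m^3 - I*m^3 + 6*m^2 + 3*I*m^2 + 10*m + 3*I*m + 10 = (m - I)*(m + 2*I)*(m + 5*I)*(-I*m - I)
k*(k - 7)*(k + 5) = k^3 - 2*k^2 - 35*k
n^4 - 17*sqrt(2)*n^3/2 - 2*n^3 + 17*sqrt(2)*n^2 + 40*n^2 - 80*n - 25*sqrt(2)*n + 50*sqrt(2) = (n - 2)*(n - 5*sqrt(2))*(n - 5*sqrt(2)/2)*(n - sqrt(2))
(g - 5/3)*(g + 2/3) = g^2 - g - 10/9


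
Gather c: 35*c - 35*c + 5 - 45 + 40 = 0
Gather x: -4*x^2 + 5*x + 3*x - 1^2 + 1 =-4*x^2 + 8*x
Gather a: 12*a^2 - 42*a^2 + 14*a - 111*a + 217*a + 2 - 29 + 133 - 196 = -30*a^2 + 120*a - 90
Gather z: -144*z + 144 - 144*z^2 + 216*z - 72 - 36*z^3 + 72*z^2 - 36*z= -36*z^3 - 72*z^2 + 36*z + 72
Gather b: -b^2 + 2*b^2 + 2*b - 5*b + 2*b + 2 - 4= b^2 - b - 2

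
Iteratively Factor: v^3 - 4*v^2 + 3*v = (v)*(v^2 - 4*v + 3) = v*(v - 3)*(v - 1)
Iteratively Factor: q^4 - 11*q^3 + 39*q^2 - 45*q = (q - 5)*(q^3 - 6*q^2 + 9*q) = (q - 5)*(q - 3)*(q^2 - 3*q) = q*(q - 5)*(q - 3)*(q - 3)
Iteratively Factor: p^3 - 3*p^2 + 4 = (p - 2)*(p^2 - p - 2) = (p - 2)*(p + 1)*(p - 2)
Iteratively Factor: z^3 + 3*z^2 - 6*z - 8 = (z - 2)*(z^2 + 5*z + 4) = (z - 2)*(z + 1)*(z + 4)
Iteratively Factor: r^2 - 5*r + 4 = (r - 1)*(r - 4)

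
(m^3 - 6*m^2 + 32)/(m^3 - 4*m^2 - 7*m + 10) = (m^2 - 8*m + 16)/(m^2 - 6*m + 5)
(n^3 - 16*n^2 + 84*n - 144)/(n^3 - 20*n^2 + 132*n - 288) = (n - 4)/(n - 8)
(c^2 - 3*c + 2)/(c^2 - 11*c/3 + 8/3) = 3*(c - 2)/(3*c - 8)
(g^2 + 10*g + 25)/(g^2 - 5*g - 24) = (g^2 + 10*g + 25)/(g^2 - 5*g - 24)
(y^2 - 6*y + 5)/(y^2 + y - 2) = (y - 5)/(y + 2)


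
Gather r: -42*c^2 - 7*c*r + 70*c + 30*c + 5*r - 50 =-42*c^2 + 100*c + r*(5 - 7*c) - 50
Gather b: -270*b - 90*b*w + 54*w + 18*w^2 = b*(-90*w - 270) + 18*w^2 + 54*w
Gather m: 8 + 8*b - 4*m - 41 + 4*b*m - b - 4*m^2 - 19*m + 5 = 7*b - 4*m^2 + m*(4*b - 23) - 28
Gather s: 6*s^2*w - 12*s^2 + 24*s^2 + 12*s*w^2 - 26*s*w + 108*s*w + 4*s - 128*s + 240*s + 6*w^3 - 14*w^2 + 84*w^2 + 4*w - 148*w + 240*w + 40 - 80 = s^2*(6*w + 12) + s*(12*w^2 + 82*w + 116) + 6*w^3 + 70*w^2 + 96*w - 40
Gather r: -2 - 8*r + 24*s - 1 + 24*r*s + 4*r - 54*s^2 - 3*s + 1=r*(24*s - 4) - 54*s^2 + 21*s - 2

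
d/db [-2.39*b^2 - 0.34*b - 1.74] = -4.78*b - 0.34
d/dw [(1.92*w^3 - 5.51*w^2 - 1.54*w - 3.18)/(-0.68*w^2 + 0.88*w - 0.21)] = (-1.3056*w^4 + 3.3792*w^3 - 7.1056*w^2 - 2.0106*w + 3.1218)/(0.4624*w^4 - 1.1968*w^3 + 1.06*w^2 - 0.3696*w + 0.0441)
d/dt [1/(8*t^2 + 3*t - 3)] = (-16*t - 3)/(8*t^2 + 3*t - 3)^2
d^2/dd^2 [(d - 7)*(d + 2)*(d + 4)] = 6*d - 2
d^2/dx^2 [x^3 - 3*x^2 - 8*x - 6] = 6*x - 6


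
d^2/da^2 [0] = 0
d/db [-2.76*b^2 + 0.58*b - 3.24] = 0.58 - 5.52*b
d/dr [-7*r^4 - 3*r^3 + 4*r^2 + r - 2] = -28*r^3 - 9*r^2 + 8*r + 1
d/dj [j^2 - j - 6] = 2*j - 1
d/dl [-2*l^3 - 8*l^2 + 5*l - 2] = -6*l^2 - 16*l + 5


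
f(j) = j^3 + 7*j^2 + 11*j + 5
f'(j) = 3*j^2 + 14*j + 11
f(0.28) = 8.65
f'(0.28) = 15.16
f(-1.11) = 0.05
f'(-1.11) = -0.84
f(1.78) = 52.40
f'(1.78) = 45.43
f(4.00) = 225.00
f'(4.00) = 115.00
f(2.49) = 91.23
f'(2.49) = 64.46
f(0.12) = 6.42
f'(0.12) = 12.72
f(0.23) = 7.91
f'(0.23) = 14.38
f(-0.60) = 0.70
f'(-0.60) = 3.68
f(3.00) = 128.00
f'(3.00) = 80.00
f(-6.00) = -25.00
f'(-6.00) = 35.00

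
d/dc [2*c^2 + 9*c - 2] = 4*c + 9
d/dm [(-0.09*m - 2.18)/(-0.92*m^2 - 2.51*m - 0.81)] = (0.0828*m^2 + 0.2259*m - (0.09*m + 2.18)*(1.84*m + 2.51) + 0.0729)/(0.92*m^2 + 2.51*m + 0.81)^2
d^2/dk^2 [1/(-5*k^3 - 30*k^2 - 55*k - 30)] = 2*(3*(k + 2)*(k^3 + 6*k^2 + 11*k + 6) - (3*k^2 + 12*k + 11)^2)/(5*(k^3 + 6*k^2 + 11*k + 6)^3)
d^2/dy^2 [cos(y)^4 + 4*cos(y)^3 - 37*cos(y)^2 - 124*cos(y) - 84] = -16*sin(y)^4 - 128*sin(y)^2 + 121*cos(y) - 9*cos(3*y) + 70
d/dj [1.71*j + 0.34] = 1.71000000000000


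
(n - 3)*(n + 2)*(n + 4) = n^3 + 3*n^2 - 10*n - 24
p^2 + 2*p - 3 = (p - 1)*(p + 3)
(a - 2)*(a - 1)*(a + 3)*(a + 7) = a^4 + 7*a^3 - 7*a^2 - 43*a + 42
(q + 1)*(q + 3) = q^2 + 4*q + 3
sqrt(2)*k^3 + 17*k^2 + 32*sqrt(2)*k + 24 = (k + 2*sqrt(2))*(k + 6*sqrt(2))*(sqrt(2)*k + 1)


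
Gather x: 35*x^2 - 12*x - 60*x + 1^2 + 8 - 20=35*x^2 - 72*x - 11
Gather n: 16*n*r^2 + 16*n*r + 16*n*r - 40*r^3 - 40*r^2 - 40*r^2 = n*(16*r^2 + 32*r) - 40*r^3 - 80*r^2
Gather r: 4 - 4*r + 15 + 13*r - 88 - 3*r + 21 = 6*r - 48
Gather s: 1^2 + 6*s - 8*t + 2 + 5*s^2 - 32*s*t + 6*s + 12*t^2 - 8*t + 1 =5*s^2 + s*(12 - 32*t) + 12*t^2 - 16*t + 4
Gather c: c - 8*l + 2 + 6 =c - 8*l + 8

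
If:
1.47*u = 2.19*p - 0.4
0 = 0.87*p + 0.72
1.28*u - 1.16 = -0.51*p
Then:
No Solution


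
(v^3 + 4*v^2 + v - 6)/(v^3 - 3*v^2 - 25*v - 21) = (v^2 + v - 2)/(v^2 - 6*v - 7)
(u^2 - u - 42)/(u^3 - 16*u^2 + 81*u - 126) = (u + 6)/(u^2 - 9*u + 18)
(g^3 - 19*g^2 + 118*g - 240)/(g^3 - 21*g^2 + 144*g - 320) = (g - 6)/(g - 8)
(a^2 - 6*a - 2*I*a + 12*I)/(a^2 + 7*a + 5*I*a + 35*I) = (a^2 - 2*a*(3 + I) + 12*I)/(a^2 + a*(7 + 5*I) + 35*I)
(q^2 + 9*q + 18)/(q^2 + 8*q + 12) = (q + 3)/(q + 2)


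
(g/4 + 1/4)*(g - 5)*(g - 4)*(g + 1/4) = g^4/4 - 31*g^3/16 + 9*g^2/4 + 91*g/16 + 5/4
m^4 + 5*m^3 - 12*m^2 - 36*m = m*(m - 3)*(m + 2)*(m + 6)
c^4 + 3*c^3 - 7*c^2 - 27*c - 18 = (c - 3)*(c + 1)*(c + 2)*(c + 3)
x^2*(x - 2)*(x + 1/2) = x^4 - 3*x^3/2 - x^2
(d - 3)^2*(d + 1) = d^3 - 5*d^2 + 3*d + 9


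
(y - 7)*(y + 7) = y^2 - 49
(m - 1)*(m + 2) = m^2 + m - 2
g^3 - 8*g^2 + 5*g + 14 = (g - 7)*(g - 2)*(g + 1)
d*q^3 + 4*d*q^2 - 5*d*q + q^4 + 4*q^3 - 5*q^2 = q*(d + q)*(q - 1)*(q + 5)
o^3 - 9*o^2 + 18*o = o*(o - 6)*(o - 3)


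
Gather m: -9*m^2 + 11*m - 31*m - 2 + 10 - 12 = -9*m^2 - 20*m - 4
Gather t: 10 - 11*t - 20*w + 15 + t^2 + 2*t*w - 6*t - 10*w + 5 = t^2 + t*(2*w - 17) - 30*w + 30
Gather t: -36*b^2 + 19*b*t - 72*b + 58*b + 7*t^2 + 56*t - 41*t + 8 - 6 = -36*b^2 - 14*b + 7*t^2 + t*(19*b + 15) + 2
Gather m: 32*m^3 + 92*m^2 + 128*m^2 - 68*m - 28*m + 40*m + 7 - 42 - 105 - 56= 32*m^3 + 220*m^2 - 56*m - 196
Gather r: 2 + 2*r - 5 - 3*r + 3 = -r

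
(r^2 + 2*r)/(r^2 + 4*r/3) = 3*(r + 2)/(3*r + 4)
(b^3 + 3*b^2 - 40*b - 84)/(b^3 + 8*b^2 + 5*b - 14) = (b - 6)/(b - 1)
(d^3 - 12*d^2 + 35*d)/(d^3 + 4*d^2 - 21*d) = (d^2 - 12*d + 35)/(d^2 + 4*d - 21)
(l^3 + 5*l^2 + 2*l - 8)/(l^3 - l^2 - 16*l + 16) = (l + 2)/(l - 4)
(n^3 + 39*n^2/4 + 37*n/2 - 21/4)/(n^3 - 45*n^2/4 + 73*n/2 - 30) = (4*n^3 + 39*n^2 + 74*n - 21)/(4*n^3 - 45*n^2 + 146*n - 120)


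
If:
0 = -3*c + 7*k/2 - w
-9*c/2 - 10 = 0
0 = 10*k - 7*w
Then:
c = -20/9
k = -280/87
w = -400/87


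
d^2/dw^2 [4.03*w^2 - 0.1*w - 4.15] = 8.06000000000000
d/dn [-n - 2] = -1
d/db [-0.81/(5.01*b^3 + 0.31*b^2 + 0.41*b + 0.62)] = (12.1743*b^2 + 0.5022*b + 0.3321)/(5.01*b^3 + 0.31*b^2 + 0.41*b + 0.62)^2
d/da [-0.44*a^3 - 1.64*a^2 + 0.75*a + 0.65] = -1.32*a^2 - 3.28*a + 0.75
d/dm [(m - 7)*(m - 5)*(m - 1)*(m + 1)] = 4*m^3 - 36*m^2 + 68*m + 12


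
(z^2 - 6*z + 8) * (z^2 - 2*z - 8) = z^4 - 8*z^3 + 12*z^2 + 32*z - 64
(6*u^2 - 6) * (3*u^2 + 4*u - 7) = 18*u^4 + 24*u^3 - 60*u^2 - 24*u + 42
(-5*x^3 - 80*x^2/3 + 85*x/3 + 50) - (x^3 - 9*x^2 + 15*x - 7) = -6*x^3 - 53*x^2/3 + 40*x/3 + 57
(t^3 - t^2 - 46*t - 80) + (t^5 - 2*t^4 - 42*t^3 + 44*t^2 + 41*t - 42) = t^5 - 2*t^4 - 41*t^3 + 43*t^2 - 5*t - 122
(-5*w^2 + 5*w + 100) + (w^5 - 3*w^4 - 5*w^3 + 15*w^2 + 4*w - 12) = w^5 - 3*w^4 - 5*w^3 + 10*w^2 + 9*w + 88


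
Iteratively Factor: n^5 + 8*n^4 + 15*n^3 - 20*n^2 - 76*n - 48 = (n + 4)*(n^4 + 4*n^3 - n^2 - 16*n - 12) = (n + 2)*(n + 4)*(n^3 + 2*n^2 - 5*n - 6) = (n + 2)*(n + 3)*(n + 4)*(n^2 - n - 2) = (n + 1)*(n + 2)*(n + 3)*(n + 4)*(n - 2)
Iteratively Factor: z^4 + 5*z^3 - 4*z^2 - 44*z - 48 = (z - 3)*(z^3 + 8*z^2 + 20*z + 16) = (z - 3)*(z + 2)*(z^2 + 6*z + 8) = (z - 3)*(z + 2)*(z + 4)*(z + 2)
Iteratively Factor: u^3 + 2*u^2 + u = (u + 1)*(u^2 + u) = (u + 1)^2*(u)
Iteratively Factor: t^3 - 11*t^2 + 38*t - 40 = (t - 4)*(t^2 - 7*t + 10) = (t - 5)*(t - 4)*(t - 2)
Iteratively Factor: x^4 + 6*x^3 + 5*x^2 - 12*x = (x + 4)*(x^3 + 2*x^2 - 3*x) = (x + 3)*(x + 4)*(x^2 - x) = x*(x + 3)*(x + 4)*(x - 1)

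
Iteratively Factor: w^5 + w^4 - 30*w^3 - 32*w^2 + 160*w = (w + 4)*(w^4 - 3*w^3 - 18*w^2 + 40*w) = (w - 5)*(w + 4)*(w^3 + 2*w^2 - 8*w) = (w - 5)*(w + 4)^2*(w^2 - 2*w) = w*(w - 5)*(w + 4)^2*(w - 2)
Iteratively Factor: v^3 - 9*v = (v - 3)*(v^2 + 3*v) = (v - 3)*(v + 3)*(v)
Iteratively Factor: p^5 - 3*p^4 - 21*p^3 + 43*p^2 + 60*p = (p + 1)*(p^4 - 4*p^3 - 17*p^2 + 60*p) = (p - 5)*(p + 1)*(p^3 + p^2 - 12*p) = (p - 5)*(p + 1)*(p + 4)*(p^2 - 3*p) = (p - 5)*(p - 3)*(p + 1)*(p + 4)*(p)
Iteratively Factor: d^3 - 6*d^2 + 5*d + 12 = (d + 1)*(d^2 - 7*d + 12) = (d - 3)*(d + 1)*(d - 4)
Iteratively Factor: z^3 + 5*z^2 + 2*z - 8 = (z + 2)*(z^2 + 3*z - 4) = (z + 2)*(z + 4)*(z - 1)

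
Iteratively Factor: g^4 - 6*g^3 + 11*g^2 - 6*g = (g)*(g^3 - 6*g^2 + 11*g - 6) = g*(g - 2)*(g^2 - 4*g + 3) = g*(g - 3)*(g - 2)*(g - 1)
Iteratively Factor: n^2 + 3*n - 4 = (n + 4)*(n - 1)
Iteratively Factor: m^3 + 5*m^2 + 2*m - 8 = (m + 4)*(m^2 + m - 2) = (m - 1)*(m + 4)*(m + 2)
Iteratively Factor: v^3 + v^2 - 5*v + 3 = (v - 1)*(v^2 + 2*v - 3) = (v - 1)^2*(v + 3)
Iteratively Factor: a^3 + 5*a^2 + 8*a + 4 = (a + 1)*(a^2 + 4*a + 4) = (a + 1)*(a + 2)*(a + 2)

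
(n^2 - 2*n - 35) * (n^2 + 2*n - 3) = n^4 - 42*n^2 - 64*n + 105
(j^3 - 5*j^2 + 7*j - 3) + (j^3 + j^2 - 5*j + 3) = 2*j^3 - 4*j^2 + 2*j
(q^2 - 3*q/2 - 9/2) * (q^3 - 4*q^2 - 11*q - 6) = q^5 - 11*q^4/2 - 19*q^3/2 + 57*q^2/2 + 117*q/2 + 27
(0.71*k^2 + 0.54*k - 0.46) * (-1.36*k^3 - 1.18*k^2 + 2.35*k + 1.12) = -0.9656*k^5 - 1.5722*k^4 + 1.6569*k^3 + 2.607*k^2 - 0.4762*k - 0.5152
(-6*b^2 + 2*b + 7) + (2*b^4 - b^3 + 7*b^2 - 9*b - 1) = 2*b^4 - b^3 + b^2 - 7*b + 6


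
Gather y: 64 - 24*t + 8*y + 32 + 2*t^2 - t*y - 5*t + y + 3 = 2*t^2 - 29*t + y*(9 - t) + 99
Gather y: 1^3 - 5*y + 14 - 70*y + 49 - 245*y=64 - 320*y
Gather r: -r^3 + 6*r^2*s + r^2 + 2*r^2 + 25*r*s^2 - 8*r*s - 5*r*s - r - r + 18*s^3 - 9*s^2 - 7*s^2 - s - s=-r^3 + r^2*(6*s + 3) + r*(25*s^2 - 13*s - 2) + 18*s^3 - 16*s^2 - 2*s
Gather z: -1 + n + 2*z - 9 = n + 2*z - 10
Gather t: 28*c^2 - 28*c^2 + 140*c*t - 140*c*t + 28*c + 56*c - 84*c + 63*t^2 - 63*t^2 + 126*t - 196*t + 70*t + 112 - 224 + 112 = 0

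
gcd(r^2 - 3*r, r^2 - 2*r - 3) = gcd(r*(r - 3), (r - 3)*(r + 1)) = r - 3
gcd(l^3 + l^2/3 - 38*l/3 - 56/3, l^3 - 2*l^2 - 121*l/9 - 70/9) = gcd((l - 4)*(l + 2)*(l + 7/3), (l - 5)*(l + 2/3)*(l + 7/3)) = l + 7/3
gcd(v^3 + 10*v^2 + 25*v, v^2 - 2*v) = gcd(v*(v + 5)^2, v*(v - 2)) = v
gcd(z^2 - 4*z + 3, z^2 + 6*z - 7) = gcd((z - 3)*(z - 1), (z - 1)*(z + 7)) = z - 1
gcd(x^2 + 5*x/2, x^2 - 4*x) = x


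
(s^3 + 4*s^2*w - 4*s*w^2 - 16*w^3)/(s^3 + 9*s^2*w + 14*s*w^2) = (s^2 + 2*s*w - 8*w^2)/(s*(s + 7*w))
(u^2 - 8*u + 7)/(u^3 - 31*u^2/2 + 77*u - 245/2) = 2*(u - 1)/(2*u^2 - 17*u + 35)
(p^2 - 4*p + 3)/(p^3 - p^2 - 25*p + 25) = (p - 3)/(p^2 - 25)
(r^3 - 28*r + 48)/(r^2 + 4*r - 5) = (r^3 - 28*r + 48)/(r^2 + 4*r - 5)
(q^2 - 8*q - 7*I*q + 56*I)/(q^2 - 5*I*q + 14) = (q - 8)/(q + 2*I)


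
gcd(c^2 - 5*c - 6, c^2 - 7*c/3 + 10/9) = 1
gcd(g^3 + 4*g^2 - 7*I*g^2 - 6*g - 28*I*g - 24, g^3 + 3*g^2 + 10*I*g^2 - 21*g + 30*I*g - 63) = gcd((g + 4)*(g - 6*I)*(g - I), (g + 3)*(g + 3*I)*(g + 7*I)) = 1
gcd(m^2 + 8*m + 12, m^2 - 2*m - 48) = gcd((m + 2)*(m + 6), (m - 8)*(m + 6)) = m + 6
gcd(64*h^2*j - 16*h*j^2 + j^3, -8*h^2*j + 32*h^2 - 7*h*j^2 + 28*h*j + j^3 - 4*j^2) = 8*h - j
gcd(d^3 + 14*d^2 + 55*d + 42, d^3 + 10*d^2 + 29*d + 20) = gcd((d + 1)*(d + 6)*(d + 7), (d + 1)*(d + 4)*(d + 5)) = d + 1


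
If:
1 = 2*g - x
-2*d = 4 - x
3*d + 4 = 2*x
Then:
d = -4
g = -3/2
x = -4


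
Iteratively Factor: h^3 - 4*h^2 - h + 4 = (h + 1)*(h^2 - 5*h + 4) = (h - 4)*(h + 1)*(h - 1)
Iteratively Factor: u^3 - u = (u - 1)*(u^2 + u) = u*(u - 1)*(u + 1)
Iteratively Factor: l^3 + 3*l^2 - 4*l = (l - 1)*(l^2 + 4*l) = (l - 1)*(l + 4)*(l)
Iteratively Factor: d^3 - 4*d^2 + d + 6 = (d + 1)*(d^2 - 5*d + 6) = (d - 3)*(d + 1)*(d - 2)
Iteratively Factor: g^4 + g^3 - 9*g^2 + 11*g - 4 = (g + 4)*(g^3 - 3*g^2 + 3*g - 1) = (g - 1)*(g + 4)*(g^2 - 2*g + 1) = (g - 1)^2*(g + 4)*(g - 1)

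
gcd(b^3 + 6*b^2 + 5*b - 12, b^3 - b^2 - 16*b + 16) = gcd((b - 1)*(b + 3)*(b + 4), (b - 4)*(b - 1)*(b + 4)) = b^2 + 3*b - 4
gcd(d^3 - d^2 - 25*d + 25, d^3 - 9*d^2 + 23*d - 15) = d^2 - 6*d + 5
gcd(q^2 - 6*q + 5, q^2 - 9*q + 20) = q - 5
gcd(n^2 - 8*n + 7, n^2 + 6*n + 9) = 1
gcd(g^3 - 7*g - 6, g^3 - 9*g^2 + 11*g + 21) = g^2 - 2*g - 3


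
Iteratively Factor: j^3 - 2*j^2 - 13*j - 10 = (j - 5)*(j^2 + 3*j + 2) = (j - 5)*(j + 1)*(j + 2)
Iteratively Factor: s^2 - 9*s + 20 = (s - 4)*(s - 5)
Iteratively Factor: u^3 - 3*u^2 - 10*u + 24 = (u - 4)*(u^2 + u - 6) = (u - 4)*(u - 2)*(u + 3)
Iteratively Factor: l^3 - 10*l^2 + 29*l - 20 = (l - 4)*(l^2 - 6*l + 5) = (l - 5)*(l - 4)*(l - 1)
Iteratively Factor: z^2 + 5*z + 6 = (z + 3)*(z + 2)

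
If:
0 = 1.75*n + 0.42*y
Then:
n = -0.24*y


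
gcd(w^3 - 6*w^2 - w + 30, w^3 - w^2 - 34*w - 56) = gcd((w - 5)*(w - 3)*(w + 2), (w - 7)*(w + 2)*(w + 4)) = w + 2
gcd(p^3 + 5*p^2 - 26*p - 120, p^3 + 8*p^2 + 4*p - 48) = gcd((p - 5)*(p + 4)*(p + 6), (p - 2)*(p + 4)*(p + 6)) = p^2 + 10*p + 24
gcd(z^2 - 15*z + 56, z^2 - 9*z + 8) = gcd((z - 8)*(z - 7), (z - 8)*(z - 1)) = z - 8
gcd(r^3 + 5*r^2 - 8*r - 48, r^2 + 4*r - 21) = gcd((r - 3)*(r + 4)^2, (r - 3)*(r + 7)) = r - 3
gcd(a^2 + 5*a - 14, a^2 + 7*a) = a + 7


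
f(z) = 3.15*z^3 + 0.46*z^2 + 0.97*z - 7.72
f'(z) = 9.45*z^2 + 0.92*z + 0.97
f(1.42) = 3.60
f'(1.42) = 21.33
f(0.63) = -6.14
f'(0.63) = 5.30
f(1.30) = 1.24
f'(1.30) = 18.14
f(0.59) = -6.34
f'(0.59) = 4.80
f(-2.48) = -55.34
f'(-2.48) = 56.81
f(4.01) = 206.68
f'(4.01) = 156.62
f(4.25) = 246.52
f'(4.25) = 175.57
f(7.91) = 1587.71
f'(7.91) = 599.52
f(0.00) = -7.72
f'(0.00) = 0.97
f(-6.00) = -677.38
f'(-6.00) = 335.65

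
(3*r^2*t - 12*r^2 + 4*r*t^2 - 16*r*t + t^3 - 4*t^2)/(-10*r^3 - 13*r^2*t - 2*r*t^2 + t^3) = (-3*r*t + 12*r - t^2 + 4*t)/(10*r^2 + 3*r*t - t^2)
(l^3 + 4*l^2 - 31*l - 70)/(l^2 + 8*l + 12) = (l^2 + 2*l - 35)/(l + 6)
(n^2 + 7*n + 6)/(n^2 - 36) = (n + 1)/(n - 6)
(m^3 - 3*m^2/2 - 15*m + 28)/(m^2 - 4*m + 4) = (m^2 + m/2 - 14)/(m - 2)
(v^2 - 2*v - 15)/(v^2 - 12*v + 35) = (v + 3)/(v - 7)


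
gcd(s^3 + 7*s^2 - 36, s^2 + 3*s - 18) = s + 6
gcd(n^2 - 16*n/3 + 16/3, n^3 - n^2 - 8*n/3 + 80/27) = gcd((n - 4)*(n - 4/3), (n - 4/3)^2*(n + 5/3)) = n - 4/3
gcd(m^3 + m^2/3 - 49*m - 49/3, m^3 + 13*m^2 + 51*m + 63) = m + 7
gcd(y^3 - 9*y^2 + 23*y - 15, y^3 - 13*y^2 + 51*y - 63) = y - 3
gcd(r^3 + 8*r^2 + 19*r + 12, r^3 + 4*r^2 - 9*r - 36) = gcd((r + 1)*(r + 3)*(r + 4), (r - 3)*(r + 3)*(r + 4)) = r^2 + 7*r + 12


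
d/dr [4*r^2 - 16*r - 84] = 8*r - 16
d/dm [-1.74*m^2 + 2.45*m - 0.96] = 2.45 - 3.48*m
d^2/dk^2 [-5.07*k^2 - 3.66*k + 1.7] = -10.1400000000000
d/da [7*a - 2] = 7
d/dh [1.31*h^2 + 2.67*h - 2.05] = 2.62*h + 2.67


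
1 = 1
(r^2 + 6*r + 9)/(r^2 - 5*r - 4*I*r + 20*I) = (r^2 + 6*r + 9)/(r^2 - 5*r - 4*I*r + 20*I)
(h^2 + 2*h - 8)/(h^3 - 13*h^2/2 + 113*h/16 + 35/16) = 16*(h^2 + 2*h - 8)/(16*h^3 - 104*h^2 + 113*h + 35)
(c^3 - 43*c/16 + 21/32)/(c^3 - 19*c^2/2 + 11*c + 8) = (32*c^3 - 86*c + 21)/(16*(2*c^3 - 19*c^2 + 22*c + 16))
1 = 1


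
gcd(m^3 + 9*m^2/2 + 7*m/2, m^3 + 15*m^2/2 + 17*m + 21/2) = m^2 + 9*m/2 + 7/2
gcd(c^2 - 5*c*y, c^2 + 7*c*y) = c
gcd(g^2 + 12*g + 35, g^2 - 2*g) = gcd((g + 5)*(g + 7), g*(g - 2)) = 1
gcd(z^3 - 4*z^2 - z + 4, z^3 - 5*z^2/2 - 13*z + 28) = z - 4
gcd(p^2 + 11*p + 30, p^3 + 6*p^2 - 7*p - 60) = p + 5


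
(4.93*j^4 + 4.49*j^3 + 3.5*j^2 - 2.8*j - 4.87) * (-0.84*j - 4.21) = -4.1412*j^5 - 24.5269*j^4 - 21.8429*j^3 - 12.383*j^2 + 15.8788*j + 20.5027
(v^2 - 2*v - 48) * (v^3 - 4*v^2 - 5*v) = v^5 - 6*v^4 - 45*v^3 + 202*v^2 + 240*v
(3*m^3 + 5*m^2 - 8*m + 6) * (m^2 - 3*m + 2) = 3*m^5 - 4*m^4 - 17*m^3 + 40*m^2 - 34*m + 12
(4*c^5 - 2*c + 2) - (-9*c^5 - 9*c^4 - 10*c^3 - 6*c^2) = 13*c^5 + 9*c^4 + 10*c^3 + 6*c^2 - 2*c + 2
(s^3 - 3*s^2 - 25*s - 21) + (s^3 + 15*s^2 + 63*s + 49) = 2*s^3 + 12*s^2 + 38*s + 28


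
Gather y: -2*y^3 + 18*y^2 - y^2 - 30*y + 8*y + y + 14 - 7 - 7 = -2*y^3 + 17*y^2 - 21*y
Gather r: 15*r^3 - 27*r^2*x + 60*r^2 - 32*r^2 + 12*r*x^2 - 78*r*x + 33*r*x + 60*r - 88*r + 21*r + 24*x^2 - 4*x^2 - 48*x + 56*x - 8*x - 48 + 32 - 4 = 15*r^3 + r^2*(28 - 27*x) + r*(12*x^2 - 45*x - 7) + 20*x^2 - 20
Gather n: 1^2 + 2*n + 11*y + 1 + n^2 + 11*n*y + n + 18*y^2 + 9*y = n^2 + n*(11*y + 3) + 18*y^2 + 20*y + 2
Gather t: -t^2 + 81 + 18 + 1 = 100 - t^2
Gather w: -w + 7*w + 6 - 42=6*w - 36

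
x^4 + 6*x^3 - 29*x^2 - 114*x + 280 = (x - 4)*(x - 2)*(x + 5)*(x + 7)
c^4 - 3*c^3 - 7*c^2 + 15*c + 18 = (c - 3)^2*(c + 1)*(c + 2)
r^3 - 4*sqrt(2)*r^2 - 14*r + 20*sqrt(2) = (r - 5*sqrt(2))*(r - sqrt(2))*(r + 2*sqrt(2))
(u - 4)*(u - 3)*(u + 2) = u^3 - 5*u^2 - 2*u + 24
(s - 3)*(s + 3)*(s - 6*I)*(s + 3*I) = s^4 - 3*I*s^3 + 9*s^2 + 27*I*s - 162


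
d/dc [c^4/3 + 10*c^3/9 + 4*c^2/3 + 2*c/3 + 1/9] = 4*c^3/3 + 10*c^2/3 + 8*c/3 + 2/3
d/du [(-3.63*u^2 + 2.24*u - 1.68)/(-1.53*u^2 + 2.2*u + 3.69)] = (-4.5588*u^2 - 31.9302*u + 11.9616)/(2.3409*u^4 - 6.732*u^3 - 6.4514*u^2 + 16.236*u + 13.6161)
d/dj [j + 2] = 1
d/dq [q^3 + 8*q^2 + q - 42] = 3*q^2 + 16*q + 1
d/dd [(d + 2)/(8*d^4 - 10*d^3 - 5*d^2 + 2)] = (8*d^4 - 10*d^3 - 5*d^2 + 2*d*(d + 2)*(-16*d^2 + 15*d + 5) + 2)/(8*d^4 - 10*d^3 - 5*d^2 + 2)^2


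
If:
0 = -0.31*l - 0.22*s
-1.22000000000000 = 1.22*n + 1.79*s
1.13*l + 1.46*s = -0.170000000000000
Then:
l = 0.18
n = -0.62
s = -0.26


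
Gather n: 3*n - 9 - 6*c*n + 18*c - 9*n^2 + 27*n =18*c - 9*n^2 + n*(30 - 6*c) - 9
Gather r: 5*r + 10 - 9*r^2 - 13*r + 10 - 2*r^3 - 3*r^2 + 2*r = -2*r^3 - 12*r^2 - 6*r + 20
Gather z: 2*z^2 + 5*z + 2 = 2*z^2 + 5*z + 2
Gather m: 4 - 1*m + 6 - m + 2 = 12 - 2*m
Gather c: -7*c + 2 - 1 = 1 - 7*c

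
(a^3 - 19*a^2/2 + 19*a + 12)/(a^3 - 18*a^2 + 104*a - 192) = (a + 1/2)/(a - 8)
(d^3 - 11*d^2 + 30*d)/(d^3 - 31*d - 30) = d*(d - 5)/(d^2 + 6*d + 5)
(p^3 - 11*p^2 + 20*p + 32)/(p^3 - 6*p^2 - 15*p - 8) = (p - 4)/(p + 1)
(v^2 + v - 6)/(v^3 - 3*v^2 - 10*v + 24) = 1/(v - 4)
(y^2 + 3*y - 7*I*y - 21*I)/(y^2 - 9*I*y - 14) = (y + 3)/(y - 2*I)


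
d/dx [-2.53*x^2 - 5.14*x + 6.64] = -5.06*x - 5.14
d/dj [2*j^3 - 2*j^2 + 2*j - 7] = 6*j^2 - 4*j + 2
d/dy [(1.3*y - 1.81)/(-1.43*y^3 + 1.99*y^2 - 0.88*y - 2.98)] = (3.718*y^3 - 10.3519*y^2 + 7.2038*y - 5.4668)/(2.0449*y^6 - 5.6914*y^5 + 6.4769*y^4 + 5.0204*y^3 - 11.086*y^2 + 5.2448*y + 8.8804)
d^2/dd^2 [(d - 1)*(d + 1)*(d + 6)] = 6*d + 12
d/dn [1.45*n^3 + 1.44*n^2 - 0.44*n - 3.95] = 4.35*n^2 + 2.88*n - 0.44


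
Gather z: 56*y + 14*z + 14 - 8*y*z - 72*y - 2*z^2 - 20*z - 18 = -16*y - 2*z^2 + z*(-8*y - 6) - 4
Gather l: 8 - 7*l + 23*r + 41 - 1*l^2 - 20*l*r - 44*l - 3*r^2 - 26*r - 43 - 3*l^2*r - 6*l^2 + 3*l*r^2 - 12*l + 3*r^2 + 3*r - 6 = l^2*(-3*r - 7) + l*(3*r^2 - 20*r - 63)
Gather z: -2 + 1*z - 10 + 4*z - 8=5*z - 20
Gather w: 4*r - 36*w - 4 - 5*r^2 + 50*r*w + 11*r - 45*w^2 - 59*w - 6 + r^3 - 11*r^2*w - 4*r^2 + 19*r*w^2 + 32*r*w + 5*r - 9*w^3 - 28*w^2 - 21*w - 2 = r^3 - 9*r^2 + 20*r - 9*w^3 + w^2*(19*r - 73) + w*(-11*r^2 + 82*r - 116) - 12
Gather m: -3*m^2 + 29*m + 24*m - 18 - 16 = -3*m^2 + 53*m - 34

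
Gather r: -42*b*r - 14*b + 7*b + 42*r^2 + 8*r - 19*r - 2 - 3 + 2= -7*b + 42*r^2 + r*(-42*b - 11) - 3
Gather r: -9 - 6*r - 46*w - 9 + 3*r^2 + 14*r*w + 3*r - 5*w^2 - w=3*r^2 + r*(14*w - 3) - 5*w^2 - 47*w - 18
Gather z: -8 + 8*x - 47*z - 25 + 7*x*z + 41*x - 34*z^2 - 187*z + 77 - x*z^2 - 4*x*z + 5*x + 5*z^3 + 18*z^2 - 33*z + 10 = 54*x + 5*z^3 + z^2*(-x - 16) + z*(3*x - 267) + 54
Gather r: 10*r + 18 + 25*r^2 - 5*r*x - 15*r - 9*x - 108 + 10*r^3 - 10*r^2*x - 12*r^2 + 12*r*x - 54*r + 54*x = 10*r^3 + r^2*(13 - 10*x) + r*(7*x - 59) + 45*x - 90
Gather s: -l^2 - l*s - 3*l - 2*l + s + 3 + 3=-l^2 - 5*l + s*(1 - l) + 6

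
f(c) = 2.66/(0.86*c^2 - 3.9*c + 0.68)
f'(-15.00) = 0.00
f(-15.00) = 0.01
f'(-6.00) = 0.01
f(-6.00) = 0.05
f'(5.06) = -1.45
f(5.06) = 0.90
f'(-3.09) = 0.06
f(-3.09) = 0.13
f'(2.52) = -0.09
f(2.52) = -0.72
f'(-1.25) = 0.34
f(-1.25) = 0.39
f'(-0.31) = 3.03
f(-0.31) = 1.35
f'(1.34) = 0.47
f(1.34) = -0.89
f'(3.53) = -1.03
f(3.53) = -1.12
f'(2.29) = -0.01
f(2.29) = -0.71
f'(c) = 2.66*(3.9 - 1.72*c)/(0.86*c^2 - 3.9*c + 0.68)^2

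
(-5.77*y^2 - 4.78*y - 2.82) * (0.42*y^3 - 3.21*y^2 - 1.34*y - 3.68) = -2.4234*y^5 + 16.5141*y^4 + 21.8912*y^3 + 36.691*y^2 + 21.3692*y + 10.3776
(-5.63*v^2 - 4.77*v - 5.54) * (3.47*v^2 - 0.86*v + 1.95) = -19.5361*v^4 - 11.7101*v^3 - 26.1001*v^2 - 4.5371*v - 10.803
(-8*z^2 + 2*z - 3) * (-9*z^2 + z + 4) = 72*z^4 - 26*z^3 - 3*z^2 + 5*z - 12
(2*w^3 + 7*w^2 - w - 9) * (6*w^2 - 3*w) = 12*w^5 + 36*w^4 - 27*w^3 - 51*w^2 + 27*w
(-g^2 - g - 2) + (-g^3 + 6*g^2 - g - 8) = -g^3 + 5*g^2 - 2*g - 10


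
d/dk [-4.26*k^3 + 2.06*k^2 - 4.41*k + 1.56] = -12.78*k^2 + 4.12*k - 4.41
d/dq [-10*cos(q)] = 10*sin(q)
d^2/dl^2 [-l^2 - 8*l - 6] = -2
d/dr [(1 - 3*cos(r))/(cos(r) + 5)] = 16*sin(r)/(cos(r) + 5)^2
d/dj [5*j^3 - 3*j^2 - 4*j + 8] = 15*j^2 - 6*j - 4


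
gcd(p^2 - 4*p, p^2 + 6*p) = p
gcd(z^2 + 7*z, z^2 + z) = z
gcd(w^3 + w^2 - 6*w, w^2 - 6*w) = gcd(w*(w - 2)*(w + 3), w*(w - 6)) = w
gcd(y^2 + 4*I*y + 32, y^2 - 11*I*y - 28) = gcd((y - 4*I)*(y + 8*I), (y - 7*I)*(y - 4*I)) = y - 4*I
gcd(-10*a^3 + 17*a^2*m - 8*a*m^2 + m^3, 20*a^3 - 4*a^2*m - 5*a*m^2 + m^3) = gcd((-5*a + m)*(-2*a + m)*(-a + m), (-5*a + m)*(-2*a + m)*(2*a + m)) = 10*a^2 - 7*a*m + m^2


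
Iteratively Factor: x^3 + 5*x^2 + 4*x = (x)*(x^2 + 5*x + 4) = x*(x + 1)*(x + 4)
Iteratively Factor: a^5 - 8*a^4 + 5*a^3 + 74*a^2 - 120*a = (a)*(a^4 - 8*a^3 + 5*a^2 + 74*a - 120) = a*(a - 2)*(a^3 - 6*a^2 - 7*a + 60) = a*(a - 2)*(a + 3)*(a^2 - 9*a + 20) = a*(a - 5)*(a - 2)*(a + 3)*(a - 4)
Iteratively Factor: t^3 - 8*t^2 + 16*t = (t)*(t^2 - 8*t + 16) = t*(t - 4)*(t - 4)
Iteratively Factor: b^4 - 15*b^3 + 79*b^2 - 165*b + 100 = (b - 1)*(b^3 - 14*b^2 + 65*b - 100) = (b - 4)*(b - 1)*(b^2 - 10*b + 25) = (b - 5)*(b - 4)*(b - 1)*(b - 5)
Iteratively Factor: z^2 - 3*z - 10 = (z - 5)*(z + 2)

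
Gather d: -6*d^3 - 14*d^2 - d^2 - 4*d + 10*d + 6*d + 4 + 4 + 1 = -6*d^3 - 15*d^2 + 12*d + 9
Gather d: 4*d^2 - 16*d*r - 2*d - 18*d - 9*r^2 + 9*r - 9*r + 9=4*d^2 + d*(-16*r - 20) - 9*r^2 + 9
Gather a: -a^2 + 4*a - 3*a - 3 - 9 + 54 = -a^2 + a + 42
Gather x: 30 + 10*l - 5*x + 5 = 10*l - 5*x + 35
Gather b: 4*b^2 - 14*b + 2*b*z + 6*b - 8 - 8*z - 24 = 4*b^2 + b*(2*z - 8) - 8*z - 32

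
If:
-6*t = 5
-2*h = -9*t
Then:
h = -15/4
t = -5/6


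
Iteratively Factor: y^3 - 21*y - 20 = (y + 1)*(y^2 - y - 20) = (y - 5)*(y + 1)*(y + 4)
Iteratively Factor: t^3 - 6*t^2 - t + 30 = (t + 2)*(t^2 - 8*t + 15) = (t - 3)*(t + 2)*(t - 5)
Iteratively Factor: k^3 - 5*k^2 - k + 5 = (k - 1)*(k^2 - 4*k - 5) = (k - 5)*(k - 1)*(k + 1)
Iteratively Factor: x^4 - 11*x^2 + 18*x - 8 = (x + 4)*(x^3 - 4*x^2 + 5*x - 2) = (x - 1)*(x + 4)*(x^2 - 3*x + 2) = (x - 1)^2*(x + 4)*(x - 2)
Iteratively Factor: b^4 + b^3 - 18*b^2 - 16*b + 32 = (b + 4)*(b^3 - 3*b^2 - 6*b + 8) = (b + 2)*(b + 4)*(b^2 - 5*b + 4) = (b - 4)*(b + 2)*(b + 4)*(b - 1)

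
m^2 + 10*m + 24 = (m + 4)*(m + 6)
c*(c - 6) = c^2 - 6*c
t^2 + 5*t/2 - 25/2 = (t - 5/2)*(t + 5)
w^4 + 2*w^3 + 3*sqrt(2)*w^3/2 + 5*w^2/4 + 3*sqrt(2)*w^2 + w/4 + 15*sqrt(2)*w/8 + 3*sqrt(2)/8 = (w + 1/2)^2*(w + 1)*(w + 3*sqrt(2)/2)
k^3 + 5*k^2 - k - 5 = (k - 1)*(k + 1)*(k + 5)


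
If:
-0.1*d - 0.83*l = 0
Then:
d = -8.3*l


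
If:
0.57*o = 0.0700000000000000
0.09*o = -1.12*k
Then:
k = -0.01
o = 0.12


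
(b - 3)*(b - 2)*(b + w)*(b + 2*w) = b^4 + 3*b^3*w - 5*b^3 + 2*b^2*w^2 - 15*b^2*w + 6*b^2 - 10*b*w^2 + 18*b*w + 12*w^2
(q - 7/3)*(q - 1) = q^2 - 10*q/3 + 7/3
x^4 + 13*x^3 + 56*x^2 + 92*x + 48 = (x + 1)*(x + 2)*(x + 4)*(x + 6)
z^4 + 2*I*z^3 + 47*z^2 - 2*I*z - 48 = (z - 1)*(z + 1)*(z - 6*I)*(z + 8*I)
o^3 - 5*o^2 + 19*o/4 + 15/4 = (o - 3)*(o - 5/2)*(o + 1/2)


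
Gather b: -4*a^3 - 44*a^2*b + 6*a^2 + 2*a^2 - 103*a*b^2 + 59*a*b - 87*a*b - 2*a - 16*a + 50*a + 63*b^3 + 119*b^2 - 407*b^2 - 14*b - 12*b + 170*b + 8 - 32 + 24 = -4*a^3 + 8*a^2 + 32*a + 63*b^3 + b^2*(-103*a - 288) + b*(-44*a^2 - 28*a + 144)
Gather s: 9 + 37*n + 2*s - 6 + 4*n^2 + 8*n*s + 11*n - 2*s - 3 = 4*n^2 + 8*n*s + 48*n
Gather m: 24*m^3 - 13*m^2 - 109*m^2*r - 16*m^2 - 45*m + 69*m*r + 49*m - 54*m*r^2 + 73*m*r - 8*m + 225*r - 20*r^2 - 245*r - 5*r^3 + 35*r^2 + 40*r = 24*m^3 + m^2*(-109*r - 29) + m*(-54*r^2 + 142*r - 4) - 5*r^3 + 15*r^2 + 20*r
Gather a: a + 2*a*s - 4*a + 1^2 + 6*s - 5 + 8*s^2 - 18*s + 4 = a*(2*s - 3) + 8*s^2 - 12*s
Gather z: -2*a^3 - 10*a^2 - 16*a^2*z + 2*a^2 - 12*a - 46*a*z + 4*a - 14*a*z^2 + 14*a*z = -2*a^3 - 8*a^2 - 14*a*z^2 - 8*a + z*(-16*a^2 - 32*a)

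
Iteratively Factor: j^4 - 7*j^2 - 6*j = (j + 2)*(j^3 - 2*j^2 - 3*j) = j*(j + 2)*(j^2 - 2*j - 3) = j*(j + 1)*(j + 2)*(j - 3)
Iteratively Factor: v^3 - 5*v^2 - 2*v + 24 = (v + 2)*(v^2 - 7*v + 12) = (v - 4)*(v + 2)*(v - 3)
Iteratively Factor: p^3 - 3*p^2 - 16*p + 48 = (p + 4)*(p^2 - 7*p + 12) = (p - 4)*(p + 4)*(p - 3)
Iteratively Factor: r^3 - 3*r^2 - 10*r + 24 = (r - 2)*(r^2 - r - 12) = (r - 4)*(r - 2)*(r + 3)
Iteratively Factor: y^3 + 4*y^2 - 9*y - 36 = (y + 4)*(y^2 - 9) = (y + 3)*(y + 4)*(y - 3)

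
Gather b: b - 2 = b - 2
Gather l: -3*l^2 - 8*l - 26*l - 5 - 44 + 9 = -3*l^2 - 34*l - 40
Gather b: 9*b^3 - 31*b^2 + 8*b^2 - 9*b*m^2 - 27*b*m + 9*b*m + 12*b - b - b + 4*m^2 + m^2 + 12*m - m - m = 9*b^3 - 23*b^2 + b*(-9*m^2 - 18*m + 10) + 5*m^2 + 10*m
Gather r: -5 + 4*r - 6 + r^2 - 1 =r^2 + 4*r - 12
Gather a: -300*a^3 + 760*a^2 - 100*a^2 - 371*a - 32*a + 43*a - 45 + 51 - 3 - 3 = -300*a^3 + 660*a^2 - 360*a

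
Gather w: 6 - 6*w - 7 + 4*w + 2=1 - 2*w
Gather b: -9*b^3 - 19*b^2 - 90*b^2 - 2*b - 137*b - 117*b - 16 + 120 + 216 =-9*b^3 - 109*b^2 - 256*b + 320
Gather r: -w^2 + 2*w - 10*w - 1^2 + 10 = -w^2 - 8*w + 9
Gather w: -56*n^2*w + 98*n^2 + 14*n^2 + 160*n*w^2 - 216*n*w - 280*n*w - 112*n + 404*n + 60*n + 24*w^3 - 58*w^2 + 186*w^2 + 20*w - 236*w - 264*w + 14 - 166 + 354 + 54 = 112*n^2 + 352*n + 24*w^3 + w^2*(160*n + 128) + w*(-56*n^2 - 496*n - 480) + 256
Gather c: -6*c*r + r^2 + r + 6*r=-6*c*r + r^2 + 7*r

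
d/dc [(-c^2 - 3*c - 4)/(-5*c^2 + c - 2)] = 2*(-8*c^2 - 18*c + 5)/(25*c^4 - 10*c^3 + 21*c^2 - 4*c + 4)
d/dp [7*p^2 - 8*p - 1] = 14*p - 8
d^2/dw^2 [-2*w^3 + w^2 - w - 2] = 2 - 12*w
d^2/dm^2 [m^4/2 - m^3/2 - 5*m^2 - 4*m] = 6*m^2 - 3*m - 10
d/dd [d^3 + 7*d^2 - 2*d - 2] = 3*d^2 + 14*d - 2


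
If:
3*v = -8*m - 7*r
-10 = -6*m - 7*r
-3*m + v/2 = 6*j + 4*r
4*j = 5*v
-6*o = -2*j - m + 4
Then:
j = -275/214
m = -370/107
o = -1073/642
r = 470/107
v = -110/107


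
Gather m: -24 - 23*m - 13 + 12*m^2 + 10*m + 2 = 12*m^2 - 13*m - 35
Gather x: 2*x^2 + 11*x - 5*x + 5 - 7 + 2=2*x^2 + 6*x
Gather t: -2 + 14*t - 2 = 14*t - 4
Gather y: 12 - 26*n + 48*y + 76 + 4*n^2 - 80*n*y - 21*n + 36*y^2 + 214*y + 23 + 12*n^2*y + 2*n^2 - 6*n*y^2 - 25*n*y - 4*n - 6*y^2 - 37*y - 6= 6*n^2 - 51*n + y^2*(30 - 6*n) + y*(12*n^2 - 105*n + 225) + 105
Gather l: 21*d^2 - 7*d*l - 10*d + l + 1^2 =21*d^2 - 10*d + l*(1 - 7*d) + 1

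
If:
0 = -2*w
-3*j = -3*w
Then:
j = 0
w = 0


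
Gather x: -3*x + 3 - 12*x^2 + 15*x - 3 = -12*x^2 + 12*x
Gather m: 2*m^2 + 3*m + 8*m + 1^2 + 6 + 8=2*m^2 + 11*m + 15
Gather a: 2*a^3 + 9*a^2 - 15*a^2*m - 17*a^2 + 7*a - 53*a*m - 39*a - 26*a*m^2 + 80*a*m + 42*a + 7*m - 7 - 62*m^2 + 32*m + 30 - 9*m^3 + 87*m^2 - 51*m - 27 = 2*a^3 + a^2*(-15*m - 8) + a*(-26*m^2 + 27*m + 10) - 9*m^3 + 25*m^2 - 12*m - 4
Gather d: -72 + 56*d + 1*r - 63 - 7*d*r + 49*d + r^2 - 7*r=d*(105 - 7*r) + r^2 - 6*r - 135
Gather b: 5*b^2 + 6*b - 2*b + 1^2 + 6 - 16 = 5*b^2 + 4*b - 9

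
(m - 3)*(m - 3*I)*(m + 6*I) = m^3 - 3*m^2 + 3*I*m^2 + 18*m - 9*I*m - 54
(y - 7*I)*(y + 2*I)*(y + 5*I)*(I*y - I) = I*y^4 - I*y^3 + 39*I*y^2 - 70*y - 39*I*y + 70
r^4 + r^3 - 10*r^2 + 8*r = r*(r - 2)*(r - 1)*(r + 4)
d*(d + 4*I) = d^2 + 4*I*d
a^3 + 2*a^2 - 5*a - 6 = (a - 2)*(a + 1)*(a + 3)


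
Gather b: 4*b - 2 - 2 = 4*b - 4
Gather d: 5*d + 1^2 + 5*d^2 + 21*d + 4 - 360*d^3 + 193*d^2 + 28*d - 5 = -360*d^3 + 198*d^2 + 54*d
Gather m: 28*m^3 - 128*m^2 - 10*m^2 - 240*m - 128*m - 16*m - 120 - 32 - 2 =28*m^3 - 138*m^2 - 384*m - 154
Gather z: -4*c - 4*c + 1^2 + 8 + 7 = 16 - 8*c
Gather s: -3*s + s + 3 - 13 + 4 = -2*s - 6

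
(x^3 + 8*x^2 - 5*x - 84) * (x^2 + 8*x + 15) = x^5 + 16*x^4 + 74*x^3 - 4*x^2 - 747*x - 1260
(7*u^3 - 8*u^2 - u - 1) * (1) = 7*u^3 - 8*u^2 - u - 1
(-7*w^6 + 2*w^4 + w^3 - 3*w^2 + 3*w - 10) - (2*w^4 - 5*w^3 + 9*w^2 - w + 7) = -7*w^6 + 6*w^3 - 12*w^2 + 4*w - 17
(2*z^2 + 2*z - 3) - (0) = 2*z^2 + 2*z - 3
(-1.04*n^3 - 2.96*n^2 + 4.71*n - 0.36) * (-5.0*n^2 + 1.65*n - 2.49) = 5.2*n^5 + 13.084*n^4 - 25.8444*n^3 + 16.9419*n^2 - 12.3219*n + 0.8964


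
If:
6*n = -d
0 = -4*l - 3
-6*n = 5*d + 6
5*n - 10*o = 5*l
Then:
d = -3/2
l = -3/4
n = 1/4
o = 1/2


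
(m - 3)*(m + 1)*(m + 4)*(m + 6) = m^4 + 8*m^3 + m^2 - 78*m - 72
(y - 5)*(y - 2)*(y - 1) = y^3 - 8*y^2 + 17*y - 10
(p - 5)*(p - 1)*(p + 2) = p^3 - 4*p^2 - 7*p + 10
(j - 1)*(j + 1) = j^2 - 1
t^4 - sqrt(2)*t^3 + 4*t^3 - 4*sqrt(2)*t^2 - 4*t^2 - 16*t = t*(t + 4)*(t - 2*sqrt(2))*(t + sqrt(2))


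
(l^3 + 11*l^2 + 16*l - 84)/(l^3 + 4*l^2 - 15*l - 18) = (l^2 + 5*l - 14)/(l^2 - 2*l - 3)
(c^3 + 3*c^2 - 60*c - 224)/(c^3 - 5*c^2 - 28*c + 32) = (c + 7)/(c - 1)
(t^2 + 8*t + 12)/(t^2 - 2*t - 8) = (t + 6)/(t - 4)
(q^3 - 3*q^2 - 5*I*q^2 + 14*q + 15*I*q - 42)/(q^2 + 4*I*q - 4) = (q^2 - q*(3 + 7*I) + 21*I)/(q + 2*I)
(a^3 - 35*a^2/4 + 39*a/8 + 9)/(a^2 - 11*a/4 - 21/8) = (2*a^2 - 19*a + 24)/(2*a - 7)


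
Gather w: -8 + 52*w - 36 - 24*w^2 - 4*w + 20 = -24*w^2 + 48*w - 24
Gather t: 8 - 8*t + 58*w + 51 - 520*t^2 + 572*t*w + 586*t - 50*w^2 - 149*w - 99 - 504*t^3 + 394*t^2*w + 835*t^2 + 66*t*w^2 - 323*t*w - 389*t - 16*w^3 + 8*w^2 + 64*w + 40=-504*t^3 + t^2*(394*w + 315) + t*(66*w^2 + 249*w + 189) - 16*w^3 - 42*w^2 - 27*w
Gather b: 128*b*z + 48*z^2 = 128*b*z + 48*z^2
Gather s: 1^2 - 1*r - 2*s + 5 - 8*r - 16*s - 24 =-9*r - 18*s - 18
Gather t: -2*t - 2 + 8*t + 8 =6*t + 6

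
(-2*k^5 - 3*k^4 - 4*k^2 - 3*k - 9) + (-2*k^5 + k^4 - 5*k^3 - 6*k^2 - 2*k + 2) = -4*k^5 - 2*k^4 - 5*k^3 - 10*k^2 - 5*k - 7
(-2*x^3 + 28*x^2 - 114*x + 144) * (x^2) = -2*x^5 + 28*x^4 - 114*x^3 + 144*x^2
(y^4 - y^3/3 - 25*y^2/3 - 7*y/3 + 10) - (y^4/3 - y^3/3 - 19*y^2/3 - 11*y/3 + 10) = 2*y^4/3 - 2*y^2 + 4*y/3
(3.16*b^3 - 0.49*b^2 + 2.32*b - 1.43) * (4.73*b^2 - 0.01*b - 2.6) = 14.9468*b^5 - 2.3493*b^4 + 2.7625*b^3 - 5.5131*b^2 - 6.0177*b + 3.718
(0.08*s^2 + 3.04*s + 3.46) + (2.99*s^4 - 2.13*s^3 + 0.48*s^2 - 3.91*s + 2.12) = 2.99*s^4 - 2.13*s^3 + 0.56*s^2 - 0.87*s + 5.58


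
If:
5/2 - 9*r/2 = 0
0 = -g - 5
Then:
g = -5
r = 5/9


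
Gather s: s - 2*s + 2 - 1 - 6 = -s - 5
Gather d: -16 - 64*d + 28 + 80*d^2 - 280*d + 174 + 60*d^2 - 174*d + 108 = 140*d^2 - 518*d + 294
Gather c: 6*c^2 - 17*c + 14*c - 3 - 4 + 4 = 6*c^2 - 3*c - 3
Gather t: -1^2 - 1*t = -t - 1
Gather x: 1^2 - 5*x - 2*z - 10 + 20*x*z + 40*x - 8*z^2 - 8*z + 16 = x*(20*z + 35) - 8*z^2 - 10*z + 7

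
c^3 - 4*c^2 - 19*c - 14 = (c - 7)*(c + 1)*(c + 2)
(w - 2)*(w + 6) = w^2 + 4*w - 12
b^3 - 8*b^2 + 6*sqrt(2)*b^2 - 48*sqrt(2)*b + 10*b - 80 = (b - 8)*(b + sqrt(2))*(b + 5*sqrt(2))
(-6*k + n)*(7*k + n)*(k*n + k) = -42*k^3*n - 42*k^3 + k^2*n^2 + k^2*n + k*n^3 + k*n^2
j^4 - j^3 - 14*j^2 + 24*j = j*(j - 3)*(j - 2)*(j + 4)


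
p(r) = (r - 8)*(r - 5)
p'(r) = 2*r - 13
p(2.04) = 17.64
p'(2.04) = -8.92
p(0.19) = 37.57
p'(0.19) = -12.62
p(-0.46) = 46.19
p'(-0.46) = -13.92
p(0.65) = 31.97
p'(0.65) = -11.70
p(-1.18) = 56.73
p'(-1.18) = -15.36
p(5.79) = -1.75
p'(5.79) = -1.42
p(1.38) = 23.96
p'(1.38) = -10.24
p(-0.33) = 44.40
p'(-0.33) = -13.66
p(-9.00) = 238.00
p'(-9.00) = -31.00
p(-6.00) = 154.00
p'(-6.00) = -25.00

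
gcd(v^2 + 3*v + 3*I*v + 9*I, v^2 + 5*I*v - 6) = v + 3*I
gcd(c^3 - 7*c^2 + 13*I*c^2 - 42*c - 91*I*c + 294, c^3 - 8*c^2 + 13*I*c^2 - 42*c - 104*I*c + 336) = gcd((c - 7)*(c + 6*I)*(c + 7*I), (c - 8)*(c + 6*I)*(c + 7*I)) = c^2 + 13*I*c - 42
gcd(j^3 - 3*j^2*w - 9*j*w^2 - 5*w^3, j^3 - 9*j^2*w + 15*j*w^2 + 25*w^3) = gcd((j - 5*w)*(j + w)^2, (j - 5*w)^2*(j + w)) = -j^2 + 4*j*w + 5*w^2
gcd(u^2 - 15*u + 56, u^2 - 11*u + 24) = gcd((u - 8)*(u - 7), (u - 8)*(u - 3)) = u - 8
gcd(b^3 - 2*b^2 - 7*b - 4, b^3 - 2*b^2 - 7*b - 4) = b^3 - 2*b^2 - 7*b - 4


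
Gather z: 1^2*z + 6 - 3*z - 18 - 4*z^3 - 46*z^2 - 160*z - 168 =-4*z^3 - 46*z^2 - 162*z - 180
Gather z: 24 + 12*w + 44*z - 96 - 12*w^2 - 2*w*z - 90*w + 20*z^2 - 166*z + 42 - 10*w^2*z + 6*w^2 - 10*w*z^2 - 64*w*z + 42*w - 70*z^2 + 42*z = -6*w^2 - 36*w + z^2*(-10*w - 50) + z*(-10*w^2 - 66*w - 80) - 30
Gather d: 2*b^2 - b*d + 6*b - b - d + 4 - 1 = 2*b^2 + 5*b + d*(-b - 1) + 3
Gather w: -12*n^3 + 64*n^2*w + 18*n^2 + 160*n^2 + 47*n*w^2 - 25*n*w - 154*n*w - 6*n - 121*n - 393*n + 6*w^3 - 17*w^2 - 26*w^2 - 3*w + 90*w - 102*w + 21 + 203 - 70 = -12*n^3 + 178*n^2 - 520*n + 6*w^3 + w^2*(47*n - 43) + w*(64*n^2 - 179*n - 15) + 154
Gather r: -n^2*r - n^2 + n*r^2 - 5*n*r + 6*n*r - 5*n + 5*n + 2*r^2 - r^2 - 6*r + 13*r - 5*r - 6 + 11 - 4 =-n^2 + r^2*(n + 1) + r*(-n^2 + n + 2) + 1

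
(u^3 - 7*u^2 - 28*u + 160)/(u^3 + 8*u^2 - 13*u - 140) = (u - 8)/(u + 7)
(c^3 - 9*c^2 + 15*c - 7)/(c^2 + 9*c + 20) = (c^3 - 9*c^2 + 15*c - 7)/(c^2 + 9*c + 20)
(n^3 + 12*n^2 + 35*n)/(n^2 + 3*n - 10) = n*(n + 7)/(n - 2)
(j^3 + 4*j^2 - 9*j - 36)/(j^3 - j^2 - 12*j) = (j^2 + j - 12)/(j*(j - 4))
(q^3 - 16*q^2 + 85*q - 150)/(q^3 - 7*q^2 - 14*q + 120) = (q - 5)/(q + 4)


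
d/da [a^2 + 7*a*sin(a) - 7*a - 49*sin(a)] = 7*a*cos(a) + 2*a + 7*sin(a) - 49*cos(a) - 7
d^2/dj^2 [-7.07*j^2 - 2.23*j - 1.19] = -14.1400000000000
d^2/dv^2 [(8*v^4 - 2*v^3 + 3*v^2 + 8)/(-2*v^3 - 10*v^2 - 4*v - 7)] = 2*(-788*v^6 - 672*v^5 - 2352*v^4 - 2766*v^3 - 4146*v^2 - 330*v + 285)/(8*v^9 + 120*v^8 + 648*v^7 + 1564*v^6 + 2136*v^5 + 2916*v^4 + 2038*v^3 + 1806*v^2 + 588*v + 343)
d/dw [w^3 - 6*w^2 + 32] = 3*w*(w - 4)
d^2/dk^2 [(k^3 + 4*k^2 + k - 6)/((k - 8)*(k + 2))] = 154/(k^3 - 24*k^2 + 192*k - 512)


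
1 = 1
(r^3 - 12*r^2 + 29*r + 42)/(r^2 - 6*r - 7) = r - 6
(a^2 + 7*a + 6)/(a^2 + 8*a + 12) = (a + 1)/(a + 2)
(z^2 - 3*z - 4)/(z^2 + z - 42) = (z^2 - 3*z - 4)/(z^2 + z - 42)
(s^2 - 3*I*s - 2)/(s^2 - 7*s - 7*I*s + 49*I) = (s^2 - 3*I*s - 2)/(s^2 - 7*s - 7*I*s + 49*I)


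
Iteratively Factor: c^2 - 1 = (c + 1)*(c - 1)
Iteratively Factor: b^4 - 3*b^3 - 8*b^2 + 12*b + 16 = (b - 4)*(b^3 + b^2 - 4*b - 4) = (b - 4)*(b + 1)*(b^2 - 4) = (b - 4)*(b + 1)*(b + 2)*(b - 2)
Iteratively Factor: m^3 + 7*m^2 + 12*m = (m)*(m^2 + 7*m + 12) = m*(m + 3)*(m + 4)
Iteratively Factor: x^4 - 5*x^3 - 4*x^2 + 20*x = (x - 5)*(x^3 - 4*x) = (x - 5)*(x - 2)*(x^2 + 2*x) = x*(x - 5)*(x - 2)*(x + 2)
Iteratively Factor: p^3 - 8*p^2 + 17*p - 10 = (p - 1)*(p^2 - 7*p + 10) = (p - 2)*(p - 1)*(p - 5)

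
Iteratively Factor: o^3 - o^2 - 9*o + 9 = (o - 1)*(o^2 - 9) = (o - 3)*(o - 1)*(o + 3)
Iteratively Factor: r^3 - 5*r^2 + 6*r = (r - 2)*(r^2 - 3*r) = (r - 3)*(r - 2)*(r)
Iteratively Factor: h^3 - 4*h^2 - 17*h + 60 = (h - 3)*(h^2 - h - 20) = (h - 3)*(h + 4)*(h - 5)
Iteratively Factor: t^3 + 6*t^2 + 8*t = (t + 2)*(t^2 + 4*t) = (t + 2)*(t + 4)*(t)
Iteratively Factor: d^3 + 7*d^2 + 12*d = (d + 3)*(d^2 + 4*d) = d*(d + 3)*(d + 4)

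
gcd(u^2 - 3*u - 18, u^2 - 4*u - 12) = u - 6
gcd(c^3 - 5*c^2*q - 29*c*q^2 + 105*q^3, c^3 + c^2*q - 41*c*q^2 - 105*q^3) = -c^2 + 2*c*q + 35*q^2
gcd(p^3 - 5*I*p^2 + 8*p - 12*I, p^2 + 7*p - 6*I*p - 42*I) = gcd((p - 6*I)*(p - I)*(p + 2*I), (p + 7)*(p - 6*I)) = p - 6*I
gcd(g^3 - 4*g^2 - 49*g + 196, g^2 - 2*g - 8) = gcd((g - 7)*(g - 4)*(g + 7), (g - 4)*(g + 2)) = g - 4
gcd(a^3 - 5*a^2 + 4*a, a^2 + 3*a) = a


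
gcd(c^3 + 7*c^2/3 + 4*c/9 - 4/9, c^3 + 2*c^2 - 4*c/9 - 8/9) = c^2 + 8*c/3 + 4/3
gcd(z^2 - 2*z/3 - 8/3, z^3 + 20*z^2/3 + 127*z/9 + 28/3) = z + 4/3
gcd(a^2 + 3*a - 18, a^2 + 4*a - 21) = a - 3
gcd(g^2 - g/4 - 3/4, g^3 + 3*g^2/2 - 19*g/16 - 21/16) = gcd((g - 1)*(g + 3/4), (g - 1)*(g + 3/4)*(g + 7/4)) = g^2 - g/4 - 3/4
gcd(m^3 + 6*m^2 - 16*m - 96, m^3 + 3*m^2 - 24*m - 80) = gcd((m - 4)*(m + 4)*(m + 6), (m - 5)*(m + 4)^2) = m + 4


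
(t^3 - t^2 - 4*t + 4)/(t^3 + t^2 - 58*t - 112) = (t^2 - 3*t + 2)/(t^2 - t - 56)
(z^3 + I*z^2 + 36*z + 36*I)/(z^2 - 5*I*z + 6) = z + 6*I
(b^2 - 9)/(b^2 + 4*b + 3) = (b - 3)/(b + 1)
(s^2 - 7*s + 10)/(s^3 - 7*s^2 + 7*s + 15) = (s - 2)/(s^2 - 2*s - 3)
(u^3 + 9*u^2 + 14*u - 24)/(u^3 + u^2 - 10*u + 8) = (u + 6)/(u - 2)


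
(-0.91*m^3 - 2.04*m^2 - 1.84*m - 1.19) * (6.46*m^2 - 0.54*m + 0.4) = -5.8786*m^5 - 12.687*m^4 - 11.1488*m^3 - 7.5098*m^2 - 0.0934*m - 0.476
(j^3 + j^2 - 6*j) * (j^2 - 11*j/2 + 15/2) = j^5 - 9*j^4/2 - 4*j^3 + 81*j^2/2 - 45*j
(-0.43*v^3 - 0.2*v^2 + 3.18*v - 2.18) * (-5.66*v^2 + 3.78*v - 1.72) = 2.4338*v^5 - 0.4934*v^4 - 18.0152*v^3 + 24.7032*v^2 - 13.71*v + 3.7496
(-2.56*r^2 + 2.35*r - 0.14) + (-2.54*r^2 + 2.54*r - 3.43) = -5.1*r^2 + 4.89*r - 3.57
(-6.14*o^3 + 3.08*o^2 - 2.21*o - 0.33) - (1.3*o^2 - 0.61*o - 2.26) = -6.14*o^3 + 1.78*o^2 - 1.6*o + 1.93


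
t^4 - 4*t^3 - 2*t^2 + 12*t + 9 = (t - 3)^2*(t + 1)^2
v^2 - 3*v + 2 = (v - 2)*(v - 1)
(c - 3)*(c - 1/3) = c^2 - 10*c/3 + 1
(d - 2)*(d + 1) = d^2 - d - 2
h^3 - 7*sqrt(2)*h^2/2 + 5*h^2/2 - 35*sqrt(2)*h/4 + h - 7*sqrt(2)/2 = (h + 1/2)*(h + 2)*(h - 7*sqrt(2)/2)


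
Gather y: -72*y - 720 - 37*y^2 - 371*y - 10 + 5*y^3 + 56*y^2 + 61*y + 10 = 5*y^3 + 19*y^2 - 382*y - 720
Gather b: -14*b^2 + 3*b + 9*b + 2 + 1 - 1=-14*b^2 + 12*b + 2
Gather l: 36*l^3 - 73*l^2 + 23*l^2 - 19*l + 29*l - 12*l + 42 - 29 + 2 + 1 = 36*l^3 - 50*l^2 - 2*l + 16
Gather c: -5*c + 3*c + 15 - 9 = 6 - 2*c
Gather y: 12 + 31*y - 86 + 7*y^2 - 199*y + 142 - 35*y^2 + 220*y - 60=-28*y^2 + 52*y + 8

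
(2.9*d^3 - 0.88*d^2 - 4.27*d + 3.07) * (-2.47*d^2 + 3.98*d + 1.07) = -7.163*d^5 + 13.7156*d^4 + 10.1475*d^3 - 25.5191*d^2 + 7.6497*d + 3.2849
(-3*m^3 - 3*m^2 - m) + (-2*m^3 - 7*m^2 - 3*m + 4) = -5*m^3 - 10*m^2 - 4*m + 4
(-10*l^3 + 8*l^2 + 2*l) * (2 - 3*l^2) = 30*l^5 - 24*l^4 - 26*l^3 + 16*l^2 + 4*l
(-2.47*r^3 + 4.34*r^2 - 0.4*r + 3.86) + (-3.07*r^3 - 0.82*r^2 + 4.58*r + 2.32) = -5.54*r^3 + 3.52*r^2 + 4.18*r + 6.18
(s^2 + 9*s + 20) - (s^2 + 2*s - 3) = 7*s + 23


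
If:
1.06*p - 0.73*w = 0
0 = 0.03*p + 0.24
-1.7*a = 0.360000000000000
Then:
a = -0.21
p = -8.00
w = -11.62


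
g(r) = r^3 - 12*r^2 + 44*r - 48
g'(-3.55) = 167.01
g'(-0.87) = 67.15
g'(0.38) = 35.31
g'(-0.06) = 45.45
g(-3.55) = -400.17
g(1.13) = -12.16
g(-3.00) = -315.00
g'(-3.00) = 143.00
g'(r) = 3*r^2 - 24*r + 44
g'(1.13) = 20.71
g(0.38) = -32.96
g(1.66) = -3.45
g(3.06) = 2.93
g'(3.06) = -1.35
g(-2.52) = -251.09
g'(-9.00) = 503.00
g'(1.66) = 12.43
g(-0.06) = -50.68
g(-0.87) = -96.02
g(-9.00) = -2145.00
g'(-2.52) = 123.53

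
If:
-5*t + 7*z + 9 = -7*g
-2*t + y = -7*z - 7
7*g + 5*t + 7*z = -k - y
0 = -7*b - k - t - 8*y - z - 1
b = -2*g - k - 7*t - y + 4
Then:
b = 299*z/56 + 43/14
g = 29*z/56 + 17/14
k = -37*z/2 - 26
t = 17*z/8 + 7/2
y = -11*z/4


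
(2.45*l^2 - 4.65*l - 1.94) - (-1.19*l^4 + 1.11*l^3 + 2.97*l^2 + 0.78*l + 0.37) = 1.19*l^4 - 1.11*l^3 - 0.52*l^2 - 5.43*l - 2.31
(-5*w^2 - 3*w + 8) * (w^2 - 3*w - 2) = -5*w^4 + 12*w^3 + 27*w^2 - 18*w - 16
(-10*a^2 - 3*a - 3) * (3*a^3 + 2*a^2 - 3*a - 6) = -30*a^5 - 29*a^4 + 15*a^3 + 63*a^2 + 27*a + 18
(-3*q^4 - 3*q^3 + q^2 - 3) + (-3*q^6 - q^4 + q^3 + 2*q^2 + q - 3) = -3*q^6 - 4*q^4 - 2*q^3 + 3*q^2 + q - 6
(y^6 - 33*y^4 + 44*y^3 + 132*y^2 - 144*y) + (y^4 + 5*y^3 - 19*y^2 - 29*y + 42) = y^6 - 32*y^4 + 49*y^3 + 113*y^2 - 173*y + 42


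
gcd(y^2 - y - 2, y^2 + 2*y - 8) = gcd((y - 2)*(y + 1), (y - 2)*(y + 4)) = y - 2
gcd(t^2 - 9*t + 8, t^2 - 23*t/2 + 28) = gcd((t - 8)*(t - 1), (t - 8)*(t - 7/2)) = t - 8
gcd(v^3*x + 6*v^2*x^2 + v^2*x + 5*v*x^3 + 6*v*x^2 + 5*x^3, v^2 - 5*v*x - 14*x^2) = 1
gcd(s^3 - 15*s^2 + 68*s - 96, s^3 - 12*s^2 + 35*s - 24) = s^2 - 11*s + 24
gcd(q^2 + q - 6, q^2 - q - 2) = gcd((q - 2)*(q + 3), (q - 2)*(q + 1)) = q - 2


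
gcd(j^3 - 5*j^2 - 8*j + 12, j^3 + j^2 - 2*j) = j^2 + j - 2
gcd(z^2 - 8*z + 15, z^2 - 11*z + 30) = z - 5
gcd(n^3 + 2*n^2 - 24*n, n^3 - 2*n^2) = n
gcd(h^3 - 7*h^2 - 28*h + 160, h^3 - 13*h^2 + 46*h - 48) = h - 8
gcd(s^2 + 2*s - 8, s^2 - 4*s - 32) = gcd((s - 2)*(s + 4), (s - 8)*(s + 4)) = s + 4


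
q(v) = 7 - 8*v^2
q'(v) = -16*v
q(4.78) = -175.79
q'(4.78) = -76.48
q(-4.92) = -186.65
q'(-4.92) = 78.72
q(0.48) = 5.16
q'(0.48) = -7.68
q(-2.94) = -62.15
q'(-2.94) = 47.04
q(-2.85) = -57.98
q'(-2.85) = 45.60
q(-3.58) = -95.53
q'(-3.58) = 57.28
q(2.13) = -29.30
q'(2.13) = -34.08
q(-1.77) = -18.06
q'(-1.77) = 28.32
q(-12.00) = -1145.00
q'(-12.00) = 192.00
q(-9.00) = -641.00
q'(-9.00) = 144.00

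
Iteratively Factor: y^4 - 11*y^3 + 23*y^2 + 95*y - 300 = (y - 5)*(y^3 - 6*y^2 - 7*y + 60) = (y - 5)*(y - 4)*(y^2 - 2*y - 15) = (y - 5)*(y - 4)*(y + 3)*(y - 5)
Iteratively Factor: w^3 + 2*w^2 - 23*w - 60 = (w + 3)*(w^2 - w - 20) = (w + 3)*(w + 4)*(w - 5)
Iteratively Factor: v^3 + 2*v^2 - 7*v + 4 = (v - 1)*(v^2 + 3*v - 4) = (v - 1)*(v + 4)*(v - 1)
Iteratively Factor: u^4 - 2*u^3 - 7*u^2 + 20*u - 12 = (u + 3)*(u^3 - 5*u^2 + 8*u - 4) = (u - 1)*(u + 3)*(u^2 - 4*u + 4) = (u - 2)*(u - 1)*(u + 3)*(u - 2)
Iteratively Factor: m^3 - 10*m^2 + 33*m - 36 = (m - 3)*(m^2 - 7*m + 12) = (m - 4)*(m - 3)*(m - 3)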